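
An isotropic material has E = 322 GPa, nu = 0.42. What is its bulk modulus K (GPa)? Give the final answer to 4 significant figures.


K = E / (3*(1-2*nu))
K = 322 / (3*(1-2*0.42))
K = 670.8 GPa


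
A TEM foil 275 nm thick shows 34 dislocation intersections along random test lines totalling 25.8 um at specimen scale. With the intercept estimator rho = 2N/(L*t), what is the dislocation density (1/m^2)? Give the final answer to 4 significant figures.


rho = 2N / (L * t)
L = 25.8 um = 2.58e-05 m, t = 275 nm = 2.75e-07 m
rho = 2 * 34 / (2.58e-05 * 2.75e-07)
rho = 9.584e+12 1/m^2


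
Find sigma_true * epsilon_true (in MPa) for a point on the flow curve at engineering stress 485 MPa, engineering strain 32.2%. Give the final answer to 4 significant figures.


sigma_true = sigma_eng * (1 + epsilon_eng)
sigma_true = 485 * (1 + 0.322) = 641.17 MPa
epsilon_true = ln(1 + epsilon_eng)
epsilon_true = ln(1 + 0.322) = 0.279146
sigma_true * epsilon_true = 641.17 * 0.279146 = 179 MPa


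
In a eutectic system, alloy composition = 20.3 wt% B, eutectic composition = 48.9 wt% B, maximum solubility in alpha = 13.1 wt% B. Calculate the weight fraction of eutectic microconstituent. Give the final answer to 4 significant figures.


f_primary = (C_e - C0) / (C_e - C_alpha_max)
f_primary = (48.9 - 20.3) / (48.9 - 13.1)
f_primary = 0.798883
f_eutectic = 1 - 0.798883 = 0.2011


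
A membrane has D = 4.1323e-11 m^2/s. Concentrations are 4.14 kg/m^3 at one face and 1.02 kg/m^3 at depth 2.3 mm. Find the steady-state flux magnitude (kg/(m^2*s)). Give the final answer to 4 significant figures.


J = -D * (dC/dx) = D * (C1 - C2) / dx
J = 4.1323e-11 * (4.14 - 1.02) / 2.3e-03
J = 5.606e-08 kg/(m^2*s)


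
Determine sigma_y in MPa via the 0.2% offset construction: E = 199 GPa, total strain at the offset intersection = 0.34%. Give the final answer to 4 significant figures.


Offset strain = 0.002
Elastic strain at yield = total_strain - offset = 3.4e-03 - 0.002 = 1.4e-03
sigma_y = E * elastic_strain = 199000 * 1.4e-03
sigma_y = 278.6 MPa


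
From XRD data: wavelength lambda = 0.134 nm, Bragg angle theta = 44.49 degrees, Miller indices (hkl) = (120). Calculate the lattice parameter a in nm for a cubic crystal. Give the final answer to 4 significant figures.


d = lambda / (2*sin(theta))
d = 0.134 / (2*sin(44.49 deg))
d = 0.0956071 nm
a = d * sqrt(h^2+k^2+l^2) = 0.0956071 * sqrt(5)
a = 0.2138 nm


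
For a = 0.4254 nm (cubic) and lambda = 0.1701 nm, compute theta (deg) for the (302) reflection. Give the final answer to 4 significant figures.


d = a / sqrt(h^2+k^2+l^2)
d = 0.4254 / sqrt(13) = 0.117985 nm
lambda = 2*d*sin(theta)  =>  sin(theta) = lambda / (2*d)
sin(theta) = 0.1701 / (2 * 0.117985) = 0.720856
theta = 46.13 deg


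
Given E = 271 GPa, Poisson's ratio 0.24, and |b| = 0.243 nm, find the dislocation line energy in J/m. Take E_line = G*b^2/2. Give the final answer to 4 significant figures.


Step 1: G = E / (2*(1+nu))
G = 271 / (2*(1+0.24)) = 109.274 GPa = 1.09274e+11 Pa
Step 2: E_line = G*b^2/2
b = 0.243 nm = 2.43e-10 m
E_line = 0.5 * 1.09274e+11 * (2.43e-10)^2 = 3.226e-09 J/m


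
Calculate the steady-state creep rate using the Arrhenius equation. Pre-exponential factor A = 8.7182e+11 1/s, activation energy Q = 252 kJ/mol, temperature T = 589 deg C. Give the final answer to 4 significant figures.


rate = A * exp(-Q / (R*T))
T = 589 + 273.15 = 862.15 K
rate = 8.7182e+11 * exp(-252e3 / (8.314 * 862.15))
rate = 4.7e-04 1/s


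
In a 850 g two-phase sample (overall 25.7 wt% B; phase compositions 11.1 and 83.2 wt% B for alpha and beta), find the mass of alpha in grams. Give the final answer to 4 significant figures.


f_alpha = (C_beta - C0) / (C_beta - C_alpha)
f_alpha = (83.2 - 25.7) / (83.2 - 11.1) = 0.797503
m_alpha = f_alpha * m_total = 0.797503 * 850 = 677.9 g


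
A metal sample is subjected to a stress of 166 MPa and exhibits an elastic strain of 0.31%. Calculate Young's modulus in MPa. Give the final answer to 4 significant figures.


E = sigma / epsilon
epsilon = 0.31% = 3.1e-03
E = 166 / 3.1e-03
E = 53550 MPa


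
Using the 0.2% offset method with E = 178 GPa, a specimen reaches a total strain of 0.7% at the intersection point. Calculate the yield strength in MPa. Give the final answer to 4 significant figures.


Offset strain = 0.002
Elastic strain at yield = total_strain - offset = 7e-03 - 0.002 = 5e-03
sigma_y = E * elastic_strain = 178000 * 5e-03
sigma_y = 890 MPa


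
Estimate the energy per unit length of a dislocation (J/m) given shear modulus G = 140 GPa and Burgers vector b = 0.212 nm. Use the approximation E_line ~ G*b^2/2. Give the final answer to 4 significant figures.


E = G*b^2/2
b = 0.212 nm = 2.12e-10 m
G = 140 GPa = 1.4e+11 Pa
E = 0.5 * 1.4e+11 * (2.12e-10)^2
E = 3.146e-09 J/m


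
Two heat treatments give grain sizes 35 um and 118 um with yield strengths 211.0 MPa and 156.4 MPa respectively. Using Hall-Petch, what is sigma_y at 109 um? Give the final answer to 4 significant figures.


sigma_y = sigma0 + k / sqrt(d)
1/sqrt(d1) = 1/sqrt(3.5e-05) = 169.031;  1/sqrt(d2) = 92.0575
k = (sigma1 - sigma2) / (1/sqrt(d1) - 1/sqrt(d2)) = (211.0 - 156.4) / (169.031 - 92.0575) = 0.709336 MPa*m^0.5
sigma0 = sigma1 - k/sqrt(d1) = 211.0 - 0.709336*169.031 = 91.1003 MPa
sigma_y(d3) = 91.1003 + 0.709336 / sqrt(1.09e-04) = 159 MPa


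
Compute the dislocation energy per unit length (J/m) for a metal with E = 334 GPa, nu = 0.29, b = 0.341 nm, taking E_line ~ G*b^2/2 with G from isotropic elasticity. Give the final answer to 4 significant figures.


Step 1: G = E / (2*(1+nu))
G = 334 / (2*(1+0.29)) = 129.457 GPa = 1.29457e+11 Pa
Step 2: E_line = G*b^2/2
b = 0.341 nm = 3.41e-10 m
E_line = 0.5 * 1.29457e+11 * (3.41e-10)^2 = 7.527e-09 J/m


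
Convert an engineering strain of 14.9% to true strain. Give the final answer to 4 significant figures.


epsilon_true = ln(1 + epsilon_eng)
epsilon_true = ln(1 + 0.149)
epsilon_true = 0.1389


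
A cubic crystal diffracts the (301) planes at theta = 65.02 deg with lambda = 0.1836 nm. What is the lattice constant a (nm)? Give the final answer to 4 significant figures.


d = lambda / (2*sin(theta))
d = 0.1836 / (2*sin(65.02 deg))
d = 0.101274 nm
a = d * sqrt(h^2+k^2+l^2) = 0.101274 * sqrt(10)
a = 0.3203 nm


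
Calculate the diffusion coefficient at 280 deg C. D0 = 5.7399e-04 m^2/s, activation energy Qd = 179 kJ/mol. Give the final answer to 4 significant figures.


D = D0 * exp(-Qd / (R*T))
T = 553.15 K
D = 5.7399e-04 * exp(-179e3 / (8.314 * 553.15))
D = 7.163e-21 m^2/s


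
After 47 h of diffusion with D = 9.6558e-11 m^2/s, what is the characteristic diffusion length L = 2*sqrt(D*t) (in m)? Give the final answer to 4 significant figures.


t = 47 hr = 169200 s
Diffusion length = 2*sqrt(D*t)
= 2*sqrt(9.6558e-11 * 169200)
= 8.084e-03 m


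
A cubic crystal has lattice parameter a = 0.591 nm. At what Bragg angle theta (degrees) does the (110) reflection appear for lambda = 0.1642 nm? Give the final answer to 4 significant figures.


d = a / sqrt(h^2+k^2+l^2)
d = 0.591 / sqrt(2) = 0.4179 nm
lambda = 2*d*sin(theta)  =>  sin(theta) = lambda / (2*d)
sin(theta) = 0.1642 / (2 * 0.4179) = 0.196458
theta = 11.33 deg


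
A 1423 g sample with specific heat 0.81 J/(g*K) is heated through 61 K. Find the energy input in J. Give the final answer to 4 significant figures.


Q = m * cp * dT
Q = 1423 * 0.81 * 61
Q = 70310 J


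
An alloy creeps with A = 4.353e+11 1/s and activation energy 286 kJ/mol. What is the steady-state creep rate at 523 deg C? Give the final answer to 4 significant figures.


rate = A * exp(-Q / (R*T))
T = 523 + 273.15 = 796.15 K
rate = 4.353e+11 * exp(-286e3 / (8.314 * 796.15))
rate = 7.48e-08 1/s


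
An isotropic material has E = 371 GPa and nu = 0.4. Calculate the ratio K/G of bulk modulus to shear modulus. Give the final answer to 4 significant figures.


G = E / (2*(1+nu))
G = 371 / (2*(1+0.4)) = 132.5 GPa
K = E / (3*(1-2*nu))
K = 371 / (3*(1-2*0.4)) = 618.333 GPa
K/G = 618.333 / 132.5 = 4.667


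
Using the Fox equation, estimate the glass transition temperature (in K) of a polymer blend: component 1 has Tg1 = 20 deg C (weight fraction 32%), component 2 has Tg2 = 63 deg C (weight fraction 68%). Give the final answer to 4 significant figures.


1/Tg = w1/Tg1 + w2/Tg2 (in Kelvin)
Tg1 = 293.15 K, Tg2 = 336.15 K
1/Tg = 0.32/293.15 + 0.68/336.15
Tg = 321.1 K


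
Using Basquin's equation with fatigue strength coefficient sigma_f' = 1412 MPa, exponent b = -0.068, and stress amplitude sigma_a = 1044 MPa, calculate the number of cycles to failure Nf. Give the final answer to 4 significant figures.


sigma_a = sigma_f' * (2*Nf)^b
2*Nf = (sigma_a / sigma_f')^(1/b)
2*Nf = (1044 / 1412)^(1/-0.068)
2*Nf = 84.8094
Nf = 42.4 cycles


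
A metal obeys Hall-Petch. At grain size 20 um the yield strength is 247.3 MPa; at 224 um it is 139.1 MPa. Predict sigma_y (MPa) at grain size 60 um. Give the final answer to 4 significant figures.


sigma_y = sigma0 + k / sqrt(d)
1/sqrt(d1) = 1/sqrt(2e-05) = 223.607;  1/sqrt(d2) = 66.8153
k = (sigma1 - sigma2) / (1/sqrt(d1) - 1/sqrt(d2)) = (247.3 - 139.1) / (223.607 - 66.8153) = 0.690088 MPa*m^0.5
sigma0 = sigma1 - k/sqrt(d1) = 247.3 - 0.690088*223.607 = 92.9915 MPa
sigma_y(d3) = 92.9915 + 0.690088 / sqrt(6e-05) = 182.1 MPa


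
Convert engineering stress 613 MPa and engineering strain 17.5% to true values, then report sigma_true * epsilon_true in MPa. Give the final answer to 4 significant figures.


sigma_true = sigma_eng * (1 + epsilon_eng)
sigma_true = 613 * (1 + 0.175) = 720.275 MPa
epsilon_true = ln(1 + epsilon_eng)
epsilon_true = ln(1 + 0.175) = 0.161268
sigma_true * epsilon_true = 720.275 * 0.161268 = 116.2 MPa


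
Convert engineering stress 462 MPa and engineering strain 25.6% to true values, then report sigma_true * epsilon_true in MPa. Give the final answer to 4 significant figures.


sigma_true = sigma_eng * (1 + epsilon_eng)
sigma_true = 462 * (1 + 0.256) = 580.272 MPa
epsilon_true = ln(1 + epsilon_eng)
epsilon_true = ln(1 + 0.256) = 0.227932
sigma_true * epsilon_true = 580.272 * 0.227932 = 132.3 MPa


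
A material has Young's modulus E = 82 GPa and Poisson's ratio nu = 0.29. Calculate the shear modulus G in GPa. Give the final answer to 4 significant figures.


G = E / (2*(1+nu))
G = 82 / (2*(1+0.29))
G = 31.78 GPa


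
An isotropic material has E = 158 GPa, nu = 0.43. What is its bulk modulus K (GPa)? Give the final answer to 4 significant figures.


K = E / (3*(1-2*nu))
K = 158 / (3*(1-2*0.43))
K = 376.2 GPa


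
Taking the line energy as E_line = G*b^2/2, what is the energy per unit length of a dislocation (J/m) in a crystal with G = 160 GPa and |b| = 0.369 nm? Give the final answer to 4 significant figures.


E = G*b^2/2
b = 0.369 nm = 3.69e-10 m
G = 160 GPa = 1.6e+11 Pa
E = 0.5 * 1.6e+11 * (3.69e-10)^2
E = 1.089e-08 J/m


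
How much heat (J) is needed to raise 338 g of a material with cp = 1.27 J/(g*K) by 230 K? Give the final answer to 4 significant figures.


Q = m * cp * dT
Q = 338 * 1.27 * 230
Q = 98730 J


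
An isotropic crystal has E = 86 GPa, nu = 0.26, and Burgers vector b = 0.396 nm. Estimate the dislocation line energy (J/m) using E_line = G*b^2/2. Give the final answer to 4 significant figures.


Step 1: G = E / (2*(1+nu))
G = 86 / (2*(1+0.26)) = 34.127 GPa = 3.4127e+10 Pa
Step 2: E_line = G*b^2/2
b = 0.396 nm = 3.96e-10 m
E_line = 0.5 * 3.4127e+10 * (3.96e-10)^2 = 2.676e-09 J/m


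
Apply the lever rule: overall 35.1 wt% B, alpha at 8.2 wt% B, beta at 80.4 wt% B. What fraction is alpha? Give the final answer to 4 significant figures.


f_alpha = (C_beta - C0) / (C_beta - C_alpha)
f_alpha = (80.4 - 35.1) / (80.4 - 8.2)
f_alpha = 0.6274


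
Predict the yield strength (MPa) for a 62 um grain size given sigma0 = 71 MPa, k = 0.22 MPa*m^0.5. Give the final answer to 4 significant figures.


sigma_y = sigma0 + k / sqrt(d)
d = 62 um = 6.2e-05 m
sigma_y = 71 + 0.22 / sqrt(6.2e-05)
sigma_y = 98.94 MPa


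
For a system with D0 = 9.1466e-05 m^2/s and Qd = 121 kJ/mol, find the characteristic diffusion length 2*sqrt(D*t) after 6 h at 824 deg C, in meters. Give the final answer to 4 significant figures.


Step 1: D = D0 * exp(-Qd/(R*T))
T = 1097.15 K
D = 9.1466e-05 * exp(-121e3 / (8.314 * 1097.15)) = 1.58605e-10 m^2/s
Step 2: L = 2*sqrt(D*t)
t = 6 h = 21600 s
L = 2*sqrt(1.58605e-10 * 21600) = 3.702e-03 m


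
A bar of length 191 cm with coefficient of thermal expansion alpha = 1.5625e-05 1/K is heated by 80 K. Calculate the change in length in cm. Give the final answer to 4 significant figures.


dL = L0 * alpha * dT
dL = 191 * 1.5625e-05 * 80
dL = 0.2388 cm


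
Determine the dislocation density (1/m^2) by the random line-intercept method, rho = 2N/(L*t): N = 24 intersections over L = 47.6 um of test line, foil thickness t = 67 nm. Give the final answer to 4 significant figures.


rho = 2N / (L * t)
L = 47.6 um = 4.76e-05 m, t = 67 nm = 6.7e-08 m
rho = 2 * 24 / (4.76e-05 * 6.7e-08)
rho = 1.505e+13 1/m^2


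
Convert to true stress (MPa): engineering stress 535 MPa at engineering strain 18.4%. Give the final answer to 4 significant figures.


sigma_true = sigma_eng * (1 + epsilon_eng)
sigma_true = 535 * (1 + 0.184)
sigma_true = 633.4 MPa


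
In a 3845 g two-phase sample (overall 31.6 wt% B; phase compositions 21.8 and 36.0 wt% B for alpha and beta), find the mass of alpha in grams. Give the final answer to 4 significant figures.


f_alpha = (C_beta - C0) / (C_beta - C_alpha)
f_alpha = (36.0 - 31.6) / (36.0 - 21.8) = 0.309859
m_alpha = f_alpha * m_total = 0.309859 * 3845 = 1191 g


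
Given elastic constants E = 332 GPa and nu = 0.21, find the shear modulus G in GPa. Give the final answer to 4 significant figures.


G = E / (2*(1+nu))
G = 332 / (2*(1+0.21))
G = 137.2 GPa


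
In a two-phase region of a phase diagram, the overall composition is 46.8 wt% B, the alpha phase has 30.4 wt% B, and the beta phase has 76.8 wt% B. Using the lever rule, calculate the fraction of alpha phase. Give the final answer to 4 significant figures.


f_alpha = (C_beta - C0) / (C_beta - C_alpha)
f_alpha = (76.8 - 46.8) / (76.8 - 30.4)
f_alpha = 0.6466


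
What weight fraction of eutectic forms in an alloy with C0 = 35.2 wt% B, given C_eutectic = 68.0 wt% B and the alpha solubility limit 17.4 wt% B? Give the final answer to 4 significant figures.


f_primary = (C_e - C0) / (C_e - C_alpha_max)
f_primary = (68.0 - 35.2) / (68.0 - 17.4)
f_primary = 0.648221
f_eutectic = 1 - 0.648221 = 0.3518


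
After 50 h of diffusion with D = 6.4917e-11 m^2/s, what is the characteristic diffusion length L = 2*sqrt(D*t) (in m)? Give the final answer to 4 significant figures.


t = 50 hr = 180000 s
Diffusion length = 2*sqrt(D*t)
= 2*sqrt(6.4917e-11 * 180000)
= 6.837e-03 m


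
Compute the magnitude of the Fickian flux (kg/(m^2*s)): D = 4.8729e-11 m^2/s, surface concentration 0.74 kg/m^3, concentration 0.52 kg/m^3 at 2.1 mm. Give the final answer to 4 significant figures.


J = -D * (dC/dx) = D * (C1 - C2) / dx
J = 4.8729e-11 * (0.74 - 0.52) / 2.1e-03
J = 5.105e-09 kg/(m^2*s)


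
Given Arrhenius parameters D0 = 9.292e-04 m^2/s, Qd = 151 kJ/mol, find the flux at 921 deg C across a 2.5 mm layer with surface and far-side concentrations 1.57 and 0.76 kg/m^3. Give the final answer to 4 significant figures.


Step 1: D = D0 * exp(-Qd/(R*T))
T = 921 + 273.15 = 1194.15 K
D = 9.292e-04 * exp(-151e3 / (8.314 * 1194.15)) = 2.30575e-10 m^2/s
Step 2: J = D * (C1 - C2) / dx
J = 2.30575e-10 * (1.57 - 0.76) / 2.5e-03
J = 7.471e-08 kg/(m^2*s)


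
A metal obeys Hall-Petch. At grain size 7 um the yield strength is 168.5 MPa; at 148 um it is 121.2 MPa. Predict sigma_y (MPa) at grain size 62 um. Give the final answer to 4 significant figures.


sigma_y = sigma0 + k / sqrt(d)
1/sqrt(d1) = 1/sqrt(7e-06) = 377.964;  1/sqrt(d2) = 82.1995
k = (sigma1 - sigma2) / (1/sqrt(d1) - 1/sqrt(d2)) = (168.5 - 121.2) / (377.964 - 82.1995) = 0.159924 MPa*m^0.5
sigma0 = sigma1 - k/sqrt(d1) = 168.5 - 0.159924*377.964 = 108.054 MPa
sigma_y(d3) = 108.054 + 0.159924 / sqrt(6.2e-05) = 128.4 MPa


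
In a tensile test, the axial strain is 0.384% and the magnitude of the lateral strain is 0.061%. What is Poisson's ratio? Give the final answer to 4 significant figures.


nu = -epsilon_lat / epsilon_axial
Lateral strain is contraction (negative), so using magnitudes:
nu = 0.061 / 0.384
nu = 0.1589


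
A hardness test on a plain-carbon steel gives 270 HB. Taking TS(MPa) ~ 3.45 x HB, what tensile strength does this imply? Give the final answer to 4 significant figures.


TS (MPa) = 3.45 * HB
TS = 3.45 * 270
TS = 931.5 MPa


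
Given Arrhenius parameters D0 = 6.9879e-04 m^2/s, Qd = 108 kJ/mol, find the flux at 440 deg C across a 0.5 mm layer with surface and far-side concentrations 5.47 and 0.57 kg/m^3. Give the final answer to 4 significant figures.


Step 1: D = D0 * exp(-Qd/(R*T))
T = 440 + 273.15 = 713.15 K
D = 6.9879e-04 * exp(-108e3 / (8.314 * 713.15)) = 8.58234e-12 m^2/s
Step 2: J = D * (C1 - C2) / dx
J = 8.58234e-12 * (5.47 - 0.57) / 5e-04
J = 8.411e-08 kg/(m^2*s)


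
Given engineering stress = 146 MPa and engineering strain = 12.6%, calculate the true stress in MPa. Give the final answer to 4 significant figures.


sigma_true = sigma_eng * (1 + epsilon_eng)
sigma_true = 146 * (1 + 0.126)
sigma_true = 164.4 MPa


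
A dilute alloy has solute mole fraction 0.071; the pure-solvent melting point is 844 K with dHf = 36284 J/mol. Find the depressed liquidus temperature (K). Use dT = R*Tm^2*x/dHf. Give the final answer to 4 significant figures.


dT = R*Tm^2*x / dHf
dT = 8.314 * 844^2 * 0.071 / 36284
dT = 11.5888 K
T_new = 844 - 11.5888 = 832.4 K


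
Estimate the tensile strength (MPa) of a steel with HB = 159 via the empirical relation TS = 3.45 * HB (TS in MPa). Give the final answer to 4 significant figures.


TS (MPa) = 3.45 * HB
TS = 3.45 * 159
TS = 548.6 MPa


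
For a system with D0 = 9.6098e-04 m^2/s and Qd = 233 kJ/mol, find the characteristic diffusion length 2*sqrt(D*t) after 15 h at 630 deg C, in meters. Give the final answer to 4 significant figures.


Step 1: D = D0 * exp(-Qd/(R*T))
T = 903.15 K
D = 9.6098e-04 * exp(-233e3 / (8.314 * 903.15)) = 3.20941e-17 m^2/s
Step 2: L = 2*sqrt(D*t)
t = 15 h = 54000 s
L = 2*sqrt(3.20941e-17 * 54000) = 2.633e-06 m


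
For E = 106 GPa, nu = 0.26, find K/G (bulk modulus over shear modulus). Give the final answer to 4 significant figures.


G = E / (2*(1+nu))
G = 106 / (2*(1+0.26)) = 42.0635 GPa
K = E / (3*(1-2*nu))
K = 106 / (3*(1-2*0.26)) = 73.6111 GPa
K/G = 73.6111 / 42.0635 = 1.75


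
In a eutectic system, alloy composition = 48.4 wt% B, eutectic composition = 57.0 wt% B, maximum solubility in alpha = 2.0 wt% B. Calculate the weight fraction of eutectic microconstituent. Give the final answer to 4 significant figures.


f_primary = (C_e - C0) / (C_e - C_alpha_max)
f_primary = (57.0 - 48.4) / (57.0 - 2.0)
f_primary = 0.156364
f_eutectic = 1 - 0.156364 = 0.8436


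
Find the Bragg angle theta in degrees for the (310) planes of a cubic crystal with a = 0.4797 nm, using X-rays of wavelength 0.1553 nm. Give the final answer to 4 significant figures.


d = a / sqrt(h^2+k^2+l^2)
d = 0.4797 / sqrt(10) = 0.151694 nm
lambda = 2*d*sin(theta)  =>  sin(theta) = lambda / (2*d)
sin(theta) = 0.1553 / (2 * 0.151694) = 0.511884
theta = 30.79 deg


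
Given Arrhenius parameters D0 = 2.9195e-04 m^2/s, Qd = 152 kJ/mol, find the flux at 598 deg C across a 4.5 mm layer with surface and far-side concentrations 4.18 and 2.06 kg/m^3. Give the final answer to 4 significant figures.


Step 1: D = D0 * exp(-Qd/(R*T))
T = 598 + 273.15 = 871.15 K
D = 2.9195e-04 * exp(-152e3 / (8.314 * 871.15)) = 2.24375e-13 m^2/s
Step 2: J = D * (C1 - C2) / dx
J = 2.24375e-13 * (4.18 - 2.06) / 4.5e-03
J = 1.057e-10 kg/(m^2*s)


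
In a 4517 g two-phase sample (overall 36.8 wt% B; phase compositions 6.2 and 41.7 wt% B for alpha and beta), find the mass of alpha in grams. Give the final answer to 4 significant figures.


f_alpha = (C_beta - C0) / (C_beta - C_alpha)
f_alpha = (41.7 - 36.8) / (41.7 - 6.2) = 0.138028
m_alpha = f_alpha * m_total = 0.138028 * 4517 = 623.5 g


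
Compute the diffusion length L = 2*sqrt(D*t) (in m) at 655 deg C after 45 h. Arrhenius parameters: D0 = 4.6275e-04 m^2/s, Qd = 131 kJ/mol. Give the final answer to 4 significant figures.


Step 1: D = D0 * exp(-Qd/(R*T))
T = 928.15 K
D = 4.6275e-04 * exp(-131e3 / (8.314 * 928.15)) = 1.9617e-11 m^2/s
Step 2: L = 2*sqrt(D*t)
t = 45 h = 162000 s
L = 2*sqrt(1.9617e-11 * 162000) = 3.565e-03 m


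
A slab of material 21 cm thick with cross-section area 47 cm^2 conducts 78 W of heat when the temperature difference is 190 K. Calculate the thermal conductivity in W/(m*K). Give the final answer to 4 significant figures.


k = Q*L / (A*dT)
L = 0.21 m, A = 4.7e-03 m^2
k = 78 * 0.21 / (4.7e-03 * 190)
k = 18.34 W/(m*K)


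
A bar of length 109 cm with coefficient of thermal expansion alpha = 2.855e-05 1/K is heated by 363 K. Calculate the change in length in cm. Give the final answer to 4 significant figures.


dL = L0 * alpha * dT
dL = 109 * 2.855e-05 * 363
dL = 1.13 cm


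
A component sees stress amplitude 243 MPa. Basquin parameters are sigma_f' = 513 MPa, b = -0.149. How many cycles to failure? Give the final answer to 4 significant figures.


sigma_a = sigma_f' * (2*Nf)^b
2*Nf = (sigma_a / sigma_f')^(1/b)
2*Nf = (243 / 513)^(1/-0.149)
2*Nf = 150.635
Nf = 75.32 cycles


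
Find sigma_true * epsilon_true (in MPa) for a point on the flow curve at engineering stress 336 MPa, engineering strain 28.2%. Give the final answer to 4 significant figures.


sigma_true = sigma_eng * (1 + epsilon_eng)
sigma_true = 336 * (1 + 0.282) = 430.752 MPa
epsilon_true = ln(1 + epsilon_eng)
epsilon_true = ln(1 + 0.282) = 0.248421
sigma_true * epsilon_true = 430.752 * 0.248421 = 107 MPa


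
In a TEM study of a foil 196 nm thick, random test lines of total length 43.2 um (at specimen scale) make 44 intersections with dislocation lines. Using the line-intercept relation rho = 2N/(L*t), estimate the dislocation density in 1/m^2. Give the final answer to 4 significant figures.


rho = 2N / (L * t)
L = 43.2 um = 4.32e-05 m, t = 196 nm = 1.96e-07 m
rho = 2 * 44 / (4.32e-05 * 1.96e-07)
rho = 1.039e+13 1/m^2


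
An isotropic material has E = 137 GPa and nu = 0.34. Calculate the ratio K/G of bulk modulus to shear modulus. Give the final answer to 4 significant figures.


G = E / (2*(1+nu))
G = 137 / (2*(1+0.34)) = 51.1194 GPa
K = E / (3*(1-2*nu))
K = 137 / (3*(1-2*0.34)) = 142.708 GPa
K/G = 142.708 / 51.1194 = 2.792


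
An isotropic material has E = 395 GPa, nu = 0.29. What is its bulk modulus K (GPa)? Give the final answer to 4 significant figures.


K = E / (3*(1-2*nu))
K = 395 / (3*(1-2*0.29))
K = 313.5 GPa


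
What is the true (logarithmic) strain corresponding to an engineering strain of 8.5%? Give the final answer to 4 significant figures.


epsilon_true = ln(1 + epsilon_eng)
epsilon_true = ln(1 + 0.085)
epsilon_true = 0.08158


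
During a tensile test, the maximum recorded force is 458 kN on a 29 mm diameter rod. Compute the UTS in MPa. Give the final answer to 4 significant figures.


A0 = pi*(d/2)^2 = pi*(29/2)^2 = 660.52 mm^2
UTS = F_max / A0 = 458*1000 / 660.52
UTS = 693.4 MPa


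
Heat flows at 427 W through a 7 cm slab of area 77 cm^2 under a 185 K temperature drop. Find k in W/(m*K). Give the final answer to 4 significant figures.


k = Q*L / (A*dT)
L = 0.07 m, A = 7.7e-03 m^2
k = 427 * 0.07 / (7.7e-03 * 185)
k = 20.98 W/(m*K)


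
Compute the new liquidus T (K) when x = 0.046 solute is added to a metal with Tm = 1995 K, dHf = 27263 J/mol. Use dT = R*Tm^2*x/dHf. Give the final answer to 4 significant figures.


dT = R*Tm^2*x / dHf
dT = 8.314 * 1995^2 * 0.046 / 27263
dT = 55.8316 K
T_new = 1995 - 55.8316 = 1939 K


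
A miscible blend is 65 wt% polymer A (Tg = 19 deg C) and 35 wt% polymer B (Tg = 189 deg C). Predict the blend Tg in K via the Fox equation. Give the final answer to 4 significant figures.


1/Tg = w1/Tg1 + w2/Tg2 (in Kelvin)
Tg1 = 292.15 K, Tg2 = 462.15 K
1/Tg = 0.65/292.15 + 0.35/462.15
Tg = 335.3 K


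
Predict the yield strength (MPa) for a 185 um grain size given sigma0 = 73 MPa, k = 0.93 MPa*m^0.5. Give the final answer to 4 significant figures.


sigma_y = sigma0 + k / sqrt(d)
d = 185 um = 1.85e-04 m
sigma_y = 73 + 0.93 / sqrt(1.85e-04)
sigma_y = 141.4 MPa


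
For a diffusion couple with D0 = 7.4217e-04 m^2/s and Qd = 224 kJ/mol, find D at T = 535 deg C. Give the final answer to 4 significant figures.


D = D0 * exp(-Qd / (R*T))
T = 808.15 K
D = 7.4217e-04 * exp(-224e3 / (8.314 * 808.15))
D = 2.465e-18 m^2/s


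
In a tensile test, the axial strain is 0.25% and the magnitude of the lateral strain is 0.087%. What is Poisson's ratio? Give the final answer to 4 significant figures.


nu = -epsilon_lat / epsilon_axial
Lateral strain is contraction (negative), so using magnitudes:
nu = 0.087 / 0.25
nu = 0.348


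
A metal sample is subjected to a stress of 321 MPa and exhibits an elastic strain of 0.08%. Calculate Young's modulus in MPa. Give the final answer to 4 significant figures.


E = sigma / epsilon
epsilon = 0.08% = 8e-04
E = 321 / 8e-04
E = 401300 MPa


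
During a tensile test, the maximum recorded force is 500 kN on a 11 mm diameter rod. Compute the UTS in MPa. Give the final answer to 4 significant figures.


A0 = pi*(d/2)^2 = pi*(11/2)^2 = 95.0332 mm^2
UTS = F_max / A0 = 500*1000 / 95.0332
UTS = 5261 MPa


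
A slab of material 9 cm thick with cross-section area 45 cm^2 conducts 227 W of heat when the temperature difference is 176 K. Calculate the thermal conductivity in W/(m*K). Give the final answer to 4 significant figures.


k = Q*L / (A*dT)
L = 0.09 m, A = 4.5e-03 m^2
k = 227 * 0.09 / (4.5e-03 * 176)
k = 25.8 W/(m*K)


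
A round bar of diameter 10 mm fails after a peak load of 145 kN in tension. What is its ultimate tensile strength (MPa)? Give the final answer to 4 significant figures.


A0 = pi*(d/2)^2 = pi*(10/2)^2 = 78.5398 mm^2
UTS = F_max / A0 = 145*1000 / 78.5398
UTS = 1846 MPa


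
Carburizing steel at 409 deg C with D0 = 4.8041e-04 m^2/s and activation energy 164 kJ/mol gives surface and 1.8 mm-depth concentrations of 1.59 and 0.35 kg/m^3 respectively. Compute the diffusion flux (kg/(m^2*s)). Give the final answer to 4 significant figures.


Step 1: D = D0 * exp(-Qd/(R*T))
T = 409 + 273.15 = 682.15 K
D = 4.8041e-04 * exp(-164e3 / (8.314 * 682.15)) = 1.32769e-16 m^2/s
Step 2: J = D * (C1 - C2) / dx
J = 1.32769e-16 * (1.59 - 0.35) / 1.8e-03
J = 9.146e-14 kg/(m^2*s)


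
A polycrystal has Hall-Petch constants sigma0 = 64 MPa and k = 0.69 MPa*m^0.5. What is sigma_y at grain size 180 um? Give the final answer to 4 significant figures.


sigma_y = sigma0 + k / sqrt(d)
d = 180 um = 1.8e-04 m
sigma_y = 64 + 0.69 / sqrt(1.8e-04)
sigma_y = 115.4 MPa


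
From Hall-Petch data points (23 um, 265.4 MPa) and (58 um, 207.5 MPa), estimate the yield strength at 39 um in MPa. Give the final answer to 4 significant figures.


sigma_y = sigma0 + k / sqrt(d)
1/sqrt(d1) = 1/sqrt(2.3e-05) = 208.514;  1/sqrt(d2) = 131.306
k = (sigma1 - sigma2) / (1/sqrt(d1) - 1/sqrt(d2)) = (265.4 - 207.5) / (208.514 - 131.306) = 0.749922 MPa*m^0.5
sigma0 = sigma1 - k/sqrt(d1) = 265.4 - 0.749922*208.514 = 109.03 MPa
sigma_y(d3) = 109.03 + 0.749922 / sqrt(3.9e-05) = 229.1 MPa


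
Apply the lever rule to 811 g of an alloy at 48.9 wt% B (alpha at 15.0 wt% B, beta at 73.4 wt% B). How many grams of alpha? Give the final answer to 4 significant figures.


f_alpha = (C_beta - C0) / (C_beta - C_alpha)
f_alpha = (73.4 - 48.9) / (73.4 - 15.0) = 0.419521
m_alpha = f_alpha * m_total = 0.419521 * 811 = 340.2 g


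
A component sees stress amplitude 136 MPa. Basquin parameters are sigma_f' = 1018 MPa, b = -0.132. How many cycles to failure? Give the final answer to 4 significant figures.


sigma_a = sigma_f' * (2*Nf)^b
2*Nf = (sigma_a / sigma_f')^(1/b)
2*Nf = (136 / 1018)^(1/-0.132)
2*Nf = 4.1956e+06
Nf = 2.098e+06 cycles


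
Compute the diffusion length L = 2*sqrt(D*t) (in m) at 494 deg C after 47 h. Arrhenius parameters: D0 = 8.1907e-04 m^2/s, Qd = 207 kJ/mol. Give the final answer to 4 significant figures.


Step 1: D = D0 * exp(-Qd/(R*T))
T = 767.15 K
D = 8.1907e-04 * exp(-207e3 / (8.314 * 767.15)) = 6.5818e-18 m^2/s
Step 2: L = 2*sqrt(D*t)
t = 47 h = 169200 s
L = 2*sqrt(6.5818e-18 * 169200) = 2.111e-06 m


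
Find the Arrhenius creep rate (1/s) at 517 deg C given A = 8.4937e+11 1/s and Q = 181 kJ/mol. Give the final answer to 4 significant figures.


rate = A * exp(-Q / (R*T))
T = 517 + 273.15 = 790.15 K
rate = 8.4937e+11 * exp(-181e3 / (8.314 * 790.15))
rate = 0.9189 1/s


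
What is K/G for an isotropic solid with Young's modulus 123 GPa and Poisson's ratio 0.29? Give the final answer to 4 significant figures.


G = E / (2*(1+nu))
G = 123 / (2*(1+0.29)) = 47.6744 GPa
K = E / (3*(1-2*nu))
K = 123 / (3*(1-2*0.29)) = 97.619 GPa
K/G = 97.619 / 47.6744 = 2.048


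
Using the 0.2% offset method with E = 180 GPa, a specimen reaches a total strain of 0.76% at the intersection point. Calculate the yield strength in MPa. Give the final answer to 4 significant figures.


Offset strain = 0.002
Elastic strain at yield = total_strain - offset = 7.6e-03 - 0.002 = 5.6e-03
sigma_y = E * elastic_strain = 180000 * 5.6e-03
sigma_y = 1008 MPa


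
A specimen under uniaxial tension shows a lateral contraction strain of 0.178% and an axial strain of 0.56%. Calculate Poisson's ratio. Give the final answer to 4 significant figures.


nu = -epsilon_lat / epsilon_axial
Lateral strain is contraction (negative), so using magnitudes:
nu = 0.178 / 0.56
nu = 0.3179


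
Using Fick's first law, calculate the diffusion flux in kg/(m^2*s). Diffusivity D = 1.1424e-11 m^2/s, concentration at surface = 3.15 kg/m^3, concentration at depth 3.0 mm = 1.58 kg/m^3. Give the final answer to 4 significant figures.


J = -D * (dC/dx) = D * (C1 - C2) / dx
J = 1.1424e-11 * (3.15 - 1.58) / 3e-03
J = 5.979e-09 kg/(m^2*s)


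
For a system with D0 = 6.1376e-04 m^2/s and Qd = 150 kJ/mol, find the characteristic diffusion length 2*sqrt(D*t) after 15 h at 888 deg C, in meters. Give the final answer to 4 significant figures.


Step 1: D = D0 * exp(-Qd/(R*T))
T = 1161.15 K
D = 6.1376e-04 * exp(-150e3 / (8.314 * 1161.15)) = 1.09639e-10 m^2/s
Step 2: L = 2*sqrt(D*t)
t = 15 h = 54000 s
L = 2*sqrt(1.09639e-10 * 54000) = 4.866e-03 m


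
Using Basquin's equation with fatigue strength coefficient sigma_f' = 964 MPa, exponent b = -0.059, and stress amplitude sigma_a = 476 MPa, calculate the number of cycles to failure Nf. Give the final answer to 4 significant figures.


sigma_a = sigma_f' * (2*Nf)^b
2*Nf = (sigma_a / sigma_f')^(1/b)
2*Nf = (476 / 964)^(1/-0.059)
2*Nf = 156462
Nf = 78230 cycles


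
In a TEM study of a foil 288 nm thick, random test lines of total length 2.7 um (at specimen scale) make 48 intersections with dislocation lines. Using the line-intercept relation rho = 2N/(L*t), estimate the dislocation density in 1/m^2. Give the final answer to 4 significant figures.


rho = 2N / (L * t)
L = 2.7 um = 2.7e-06 m, t = 288 nm = 2.88e-07 m
rho = 2 * 48 / (2.7e-06 * 2.88e-07)
rho = 1.235e+14 1/m^2


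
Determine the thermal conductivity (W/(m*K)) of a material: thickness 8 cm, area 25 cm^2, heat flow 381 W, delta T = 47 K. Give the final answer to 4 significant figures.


k = Q*L / (A*dT)
L = 0.08 m, A = 2.5e-03 m^2
k = 381 * 0.08 / (2.5e-03 * 47)
k = 259.4 W/(m*K)


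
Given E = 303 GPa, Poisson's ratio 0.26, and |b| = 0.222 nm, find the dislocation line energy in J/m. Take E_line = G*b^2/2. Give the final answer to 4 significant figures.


Step 1: G = E / (2*(1+nu))
G = 303 / (2*(1+0.26)) = 120.238 GPa = 1.20238e+11 Pa
Step 2: E_line = G*b^2/2
b = 0.222 nm = 2.22e-10 m
E_line = 0.5 * 1.20238e+11 * (2.22e-10)^2 = 2.963e-09 J/m


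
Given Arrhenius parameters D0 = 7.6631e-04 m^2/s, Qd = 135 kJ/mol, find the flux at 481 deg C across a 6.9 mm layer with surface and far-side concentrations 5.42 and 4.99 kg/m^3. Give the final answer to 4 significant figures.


Step 1: D = D0 * exp(-Qd/(R*T))
T = 481 + 273.15 = 754.15 K
D = 7.6631e-04 * exp(-135e3 / (8.314 * 754.15)) = 3.41642e-13 m^2/s
Step 2: J = D * (C1 - C2) / dx
J = 3.41642e-13 * (5.42 - 4.99) / 6.9e-03
J = 2.129e-11 kg/(m^2*s)


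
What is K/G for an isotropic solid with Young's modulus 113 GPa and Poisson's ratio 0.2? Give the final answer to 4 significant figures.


G = E / (2*(1+nu))
G = 113 / (2*(1+0.2)) = 47.0833 GPa
K = E / (3*(1-2*nu))
K = 113 / (3*(1-2*0.2)) = 62.7778 GPa
K/G = 62.7778 / 47.0833 = 1.333


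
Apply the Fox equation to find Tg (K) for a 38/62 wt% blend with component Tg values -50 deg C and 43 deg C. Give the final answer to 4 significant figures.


1/Tg = w1/Tg1 + w2/Tg2 (in Kelvin)
Tg1 = 223.15 K, Tg2 = 316.15 K
1/Tg = 0.38/223.15 + 0.62/316.15
Tg = 272.9 K


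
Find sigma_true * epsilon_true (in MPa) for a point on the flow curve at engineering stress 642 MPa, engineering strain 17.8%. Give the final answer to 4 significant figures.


sigma_true = sigma_eng * (1 + epsilon_eng)
sigma_true = 642 * (1 + 0.178) = 756.276 MPa
epsilon_true = ln(1 + epsilon_eng)
epsilon_true = ln(1 + 0.178) = 0.163818
sigma_true * epsilon_true = 756.276 * 0.163818 = 123.9 MPa


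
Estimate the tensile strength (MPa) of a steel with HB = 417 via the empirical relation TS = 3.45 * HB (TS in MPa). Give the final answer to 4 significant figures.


TS (MPa) = 3.45 * HB
TS = 3.45 * 417
TS = 1439 MPa


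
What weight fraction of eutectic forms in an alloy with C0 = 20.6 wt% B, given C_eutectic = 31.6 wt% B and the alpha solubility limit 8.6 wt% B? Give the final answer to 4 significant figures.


f_primary = (C_e - C0) / (C_e - C_alpha_max)
f_primary = (31.6 - 20.6) / (31.6 - 8.6)
f_primary = 0.478261
f_eutectic = 1 - 0.478261 = 0.5217


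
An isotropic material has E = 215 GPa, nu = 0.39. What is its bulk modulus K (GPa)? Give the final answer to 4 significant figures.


K = E / (3*(1-2*nu))
K = 215 / (3*(1-2*0.39))
K = 325.8 GPa


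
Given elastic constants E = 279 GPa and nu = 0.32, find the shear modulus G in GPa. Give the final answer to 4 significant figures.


G = E / (2*(1+nu))
G = 279 / (2*(1+0.32))
G = 105.7 GPa


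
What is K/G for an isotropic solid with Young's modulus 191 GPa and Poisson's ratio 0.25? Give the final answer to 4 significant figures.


G = E / (2*(1+nu))
G = 191 / (2*(1+0.25)) = 76.4 GPa
K = E / (3*(1-2*nu))
K = 191 / (3*(1-2*0.25)) = 127.333 GPa
K/G = 127.333 / 76.4 = 1.667


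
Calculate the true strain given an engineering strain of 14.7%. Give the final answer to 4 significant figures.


epsilon_true = ln(1 + epsilon_eng)
epsilon_true = ln(1 + 0.147)
epsilon_true = 0.1371


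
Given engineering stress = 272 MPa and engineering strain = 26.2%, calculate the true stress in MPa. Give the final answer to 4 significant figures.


sigma_true = sigma_eng * (1 + epsilon_eng)
sigma_true = 272 * (1 + 0.262)
sigma_true = 343.3 MPa


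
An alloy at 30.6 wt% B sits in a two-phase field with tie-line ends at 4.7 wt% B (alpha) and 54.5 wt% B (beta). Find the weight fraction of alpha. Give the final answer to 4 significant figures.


f_alpha = (C_beta - C0) / (C_beta - C_alpha)
f_alpha = (54.5 - 30.6) / (54.5 - 4.7)
f_alpha = 0.4799


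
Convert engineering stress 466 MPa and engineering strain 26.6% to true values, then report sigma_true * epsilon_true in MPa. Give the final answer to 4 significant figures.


sigma_true = sigma_eng * (1 + epsilon_eng)
sigma_true = 466 * (1 + 0.266) = 589.956 MPa
epsilon_true = ln(1 + epsilon_eng)
epsilon_true = ln(1 + 0.266) = 0.235862
sigma_true * epsilon_true = 589.956 * 0.235862 = 139.1 MPa


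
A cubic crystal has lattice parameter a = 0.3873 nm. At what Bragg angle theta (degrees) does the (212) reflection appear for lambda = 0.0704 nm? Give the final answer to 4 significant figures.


d = a / sqrt(h^2+k^2+l^2)
d = 0.3873 / sqrt(9) = 0.1291 nm
lambda = 2*d*sin(theta)  =>  sin(theta) = lambda / (2*d)
sin(theta) = 0.0704 / (2 * 0.1291) = 0.272657
theta = 15.82 deg


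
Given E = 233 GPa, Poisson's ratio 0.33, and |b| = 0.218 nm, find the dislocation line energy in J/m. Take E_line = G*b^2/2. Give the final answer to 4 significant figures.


Step 1: G = E / (2*(1+nu))
G = 233 / (2*(1+0.33)) = 87.594 GPa = 8.7594e+10 Pa
Step 2: E_line = G*b^2/2
b = 0.218 nm = 2.18e-10 m
E_line = 0.5 * 8.7594e+10 * (2.18e-10)^2 = 2.081e-09 J/m


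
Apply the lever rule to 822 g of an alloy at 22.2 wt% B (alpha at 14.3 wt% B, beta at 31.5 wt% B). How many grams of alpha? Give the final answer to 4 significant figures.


f_alpha = (C_beta - C0) / (C_beta - C_alpha)
f_alpha = (31.5 - 22.2) / (31.5 - 14.3) = 0.540698
m_alpha = f_alpha * m_total = 0.540698 * 822 = 444.5 g


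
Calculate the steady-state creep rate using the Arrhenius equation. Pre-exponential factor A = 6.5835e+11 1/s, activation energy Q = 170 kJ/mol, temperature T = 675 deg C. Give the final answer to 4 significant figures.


rate = A * exp(-Q / (R*T))
T = 675 + 273.15 = 948.15 K
rate = 6.5835e+11 * exp(-170e3 / (8.314 * 948.15))
rate = 283.5 1/s


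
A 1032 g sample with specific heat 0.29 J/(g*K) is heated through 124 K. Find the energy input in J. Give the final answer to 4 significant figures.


Q = m * cp * dT
Q = 1032 * 0.29 * 124
Q = 37110 J


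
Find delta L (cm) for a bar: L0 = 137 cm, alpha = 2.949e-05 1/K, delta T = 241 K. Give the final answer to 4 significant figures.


dL = L0 * alpha * dT
dL = 137 * 2.949e-05 * 241
dL = 0.9737 cm


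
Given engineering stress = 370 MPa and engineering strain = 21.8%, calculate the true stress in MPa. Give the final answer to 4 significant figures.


sigma_true = sigma_eng * (1 + epsilon_eng)
sigma_true = 370 * (1 + 0.218)
sigma_true = 450.7 MPa


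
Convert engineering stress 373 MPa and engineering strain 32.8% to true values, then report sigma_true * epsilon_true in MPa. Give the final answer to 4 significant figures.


sigma_true = sigma_eng * (1 + epsilon_eng)
sigma_true = 373 * (1 + 0.328) = 495.344 MPa
epsilon_true = ln(1 + epsilon_eng)
epsilon_true = ln(1 + 0.328) = 0.283674
sigma_true * epsilon_true = 495.344 * 0.283674 = 140.5 MPa


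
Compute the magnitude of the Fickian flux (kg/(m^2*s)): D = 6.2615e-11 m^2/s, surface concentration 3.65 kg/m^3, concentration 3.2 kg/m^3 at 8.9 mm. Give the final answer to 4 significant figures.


J = -D * (dC/dx) = D * (C1 - C2) / dx
J = 6.2615e-11 * (3.65 - 3.2) / 8.9e-03
J = 3.166e-09 kg/(m^2*s)


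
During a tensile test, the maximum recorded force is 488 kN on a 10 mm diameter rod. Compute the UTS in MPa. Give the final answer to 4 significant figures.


A0 = pi*(d/2)^2 = pi*(10/2)^2 = 78.5398 mm^2
UTS = F_max / A0 = 488*1000 / 78.5398
UTS = 6213 MPa


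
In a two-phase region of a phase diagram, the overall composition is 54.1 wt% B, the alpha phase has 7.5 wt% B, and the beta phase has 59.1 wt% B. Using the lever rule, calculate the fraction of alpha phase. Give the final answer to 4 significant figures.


f_alpha = (C_beta - C0) / (C_beta - C_alpha)
f_alpha = (59.1 - 54.1) / (59.1 - 7.5)
f_alpha = 0.0969


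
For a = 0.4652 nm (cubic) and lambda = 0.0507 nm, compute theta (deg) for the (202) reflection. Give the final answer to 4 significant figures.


d = a / sqrt(h^2+k^2+l^2)
d = 0.4652 / sqrt(8) = 0.164473 nm
lambda = 2*d*sin(theta)  =>  sin(theta) = lambda / (2*d)
sin(theta) = 0.0507 / (2 * 0.164473) = 0.154129
theta = 8.866 deg


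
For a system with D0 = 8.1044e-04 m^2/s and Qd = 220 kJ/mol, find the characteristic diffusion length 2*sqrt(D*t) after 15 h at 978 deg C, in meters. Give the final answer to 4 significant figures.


Step 1: D = D0 * exp(-Qd/(R*T))
T = 1251.15 K
D = 8.1044e-04 * exp(-220e3 / (8.314 * 1251.15)) = 5.29106e-13 m^2/s
Step 2: L = 2*sqrt(D*t)
t = 15 h = 54000 s
L = 2*sqrt(5.29106e-13 * 54000) = 3.381e-04 m
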